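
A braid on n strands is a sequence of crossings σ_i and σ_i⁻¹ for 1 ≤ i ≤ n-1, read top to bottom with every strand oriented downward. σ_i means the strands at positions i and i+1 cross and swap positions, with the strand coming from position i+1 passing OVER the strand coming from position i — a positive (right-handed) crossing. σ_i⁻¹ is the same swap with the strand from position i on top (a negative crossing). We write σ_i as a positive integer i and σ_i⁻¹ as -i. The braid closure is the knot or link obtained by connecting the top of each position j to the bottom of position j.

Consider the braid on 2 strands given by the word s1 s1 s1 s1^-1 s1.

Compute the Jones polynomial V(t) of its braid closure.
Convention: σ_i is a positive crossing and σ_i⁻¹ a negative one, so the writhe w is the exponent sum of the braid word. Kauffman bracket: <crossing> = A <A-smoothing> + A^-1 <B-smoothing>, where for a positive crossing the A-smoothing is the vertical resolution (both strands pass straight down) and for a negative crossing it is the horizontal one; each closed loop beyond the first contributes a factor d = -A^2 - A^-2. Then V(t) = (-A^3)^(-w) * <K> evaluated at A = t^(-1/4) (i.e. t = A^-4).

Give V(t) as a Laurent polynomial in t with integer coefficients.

First cancel adjacent σ_i σ_i⁻¹ pairs (Reidemeister II — same braid, same closure): s1 s1 s1 s1^-1 s1 → s1 s1 s1.
Braid: s1 s1 s1 on 2 strands, 3 crossings.
Writhe w = (#positive) - (#negative) = 3 - 0 = 3.
Enumerate smoothing states for the bracket polynomial. There are 2^3 = 8 states.
Smooth each crossing (0=||, 1=⌣⌢); contribution A^(Σ sign_k(1-2s_k)) * d^(L-1).
  state 000: A-exp=+3, loops=2, term = A^3 * d^1
  state 001: A-exp=+1, loops=1, term = A^1 * d^0
  state 010: A-exp=+1, loops=1, term = A^1 * d^0
  state 011: A-exp=-1, loops=2, term = A^-1 * d^1
  state 100: A-exp=+1, loops=1, term = A^1 * d^0
  state 101: A-exp=-1, loops=2, term = A^-1 * d^1
  state 110: A-exp=-1, loops=2, term = A^-1 * d^1
  state 111: A-exp=-3, loops=3, term = A^-3 * d^2
Collect the terms by A-exponent (count of states per loop number):
Powers of d = -A^2 - A^-2: d^2 = A^4 + 2 + A^-4.
  A^3 * (d) = -A^5 - A
  A^1 * (3) = 3*A
  A^-1 * (3*d) = -3*A - 3*A^-3
  A^-3 * (d^2) = A + 2*A^-3 + A^-7
Summing the groups: <K> = -A^5 - A^-3 + A^-7
Normalise by the writhe: (-A^3)^(-w) = (-A^3)^(-3) = -A^-9, so f(A) = -A^-9 * <K> = A^-4 + A^-12 - A^-16.
Substitute A = t^(-1/4), i.e. A^e → t^(-e/4): V(t) = -t^4 + t^3 + t

Answer: -t^4 + t^3 + t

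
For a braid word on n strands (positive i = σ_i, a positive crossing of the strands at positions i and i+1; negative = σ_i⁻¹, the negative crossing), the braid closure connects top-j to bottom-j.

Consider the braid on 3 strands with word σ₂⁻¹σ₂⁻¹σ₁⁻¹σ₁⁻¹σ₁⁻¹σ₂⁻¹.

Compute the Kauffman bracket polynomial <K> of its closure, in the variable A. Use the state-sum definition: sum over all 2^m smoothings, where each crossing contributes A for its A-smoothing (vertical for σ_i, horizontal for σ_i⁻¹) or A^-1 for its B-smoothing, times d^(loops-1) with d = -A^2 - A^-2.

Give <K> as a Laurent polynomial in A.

Braid: s2^-1 s2^-1 s1^-1 s1^-1 s1^-1 s2^-1 on 3 strands, 6 crossings.
Writhe w = (#positive) - (#negative) = 0 - 6 = -6.
Computing the Kauffman bracket via state sum. There are 2^6 = 64 states.
Smooth each crossing (0=||, 1=⌣⌢); contribution A^(Σ sign_k(1-2s_k)) * d^(L-1).
Tabulate the states by total A-exponent and number of loops L (A-exp: L × count):
  A^6: L=5 ×1
  A^4: L=4 ×6
  A^2: L=3 ×15
  A^0: L=2 ×18, L=4 ×2
  A^-2: L=1 ×9, L=3 ×6
  A^-4: L=2 ×6
  A^-6: L=3 ×1
Each group contributes A^e * Σ count * d^(L-1):
Powers of d = -A^2 - A^-2: d^2 = A^4 + 2 + A^-4; d^3 = -A^6 - 3*A^2 - 3*A^-2 - A^-6; d^4 = A^8 + 4*A^4 + 6 + 4*A^-4 + A^-8.
  A^6 * (d^4) = A^14 + 4*A^10 + 6*A^6 + 4*A^2 + A^-2
  A^4 * (6*d^3) = -6*A^10 - 18*A^6 - 18*A^2 - 6*A^-2
  A^2 * (15*d^2) = 15*A^6 + 30*A^2 + 15*A^-2
  A^0 * (18*d + 2*d^3) = -2*A^6 - 24*A^2 - 24*A^-2 - 2*A^-6
  A^-2 * (9 + 6*d^2) = 6*A^2 + 21*A^-2 + 6*A^-6
  A^-4 * (6*d) = -6*A^-2 - 6*A^-6
  A^-6 * (d^2) = A^-2 + 2*A^-6 + A^-10
Summing the groups: <K> = A^14 - 2*A^10 + A^6 - 2*A^2 + 2*A^-2 + A^-10

Answer: A^14 - 2*A^10 + A^6 - 2*A^2 + 2*A^-2 + A^-10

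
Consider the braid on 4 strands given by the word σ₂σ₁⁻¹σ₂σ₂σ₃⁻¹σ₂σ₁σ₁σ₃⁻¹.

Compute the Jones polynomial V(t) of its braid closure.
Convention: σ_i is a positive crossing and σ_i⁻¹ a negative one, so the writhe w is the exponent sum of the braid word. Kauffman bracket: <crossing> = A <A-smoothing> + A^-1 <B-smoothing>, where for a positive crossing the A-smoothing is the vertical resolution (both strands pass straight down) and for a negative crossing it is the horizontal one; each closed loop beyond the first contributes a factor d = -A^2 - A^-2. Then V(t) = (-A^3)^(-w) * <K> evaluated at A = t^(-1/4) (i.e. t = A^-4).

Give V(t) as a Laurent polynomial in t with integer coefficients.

Braid: s2 s1^-1 s2 s2 s3^-1 s2 s1 s1 s3^-1 on 4 strands, 9 crossings.
Writhe w = (#positive) - (#negative) = 6 - 3 = 3.
Enumerate smoothing states for the bracket polynomial. There are 2^9 = 512 states.
For each crossing: s=0 is the vertical smoothing, s=1 horizontal. Crossing k contributes A^(sign_k * (1 - 2*s_k)); loop factor d = -A^2 - A^-2.
Tabulate the states by total A-exponent and number of loops L (A-exp: L × count):
  A^9: L=3 ×1
  A^7: L=2 ×6, L=4 ×3
  A^5: L=1 ×11, L=3 ×24, L=5 ×1
  A^3: L=2 ×68, L=4 ×16
  A^1: L=1 ×38, L=3 ×85, L=5 ×3
  A^-1: L=2 ×77, L=4 ×49
  A^-3: L=3 ×69, L=5 ×15
  A^-5: L=4 ×34, L=6 ×2
  A^-7: L=5 ×9
  A^-9: L=6 ×1
Each group contributes A^e * Σ count * d^(L-1):
Powers of d = -A^2 - A^-2: d^2 = A^4 + 2 + A^-4; d^3 = -A^6 - 3*A^2 - 3*A^-2 - A^-6; d^4 = A^8 + 4*A^4 + 6 + 4*A^-4 + A^-8; d^5 = -A^10 - 5*A^6 - 10*A^2 - 10*A^-2 - 5*A^-6 - A^-10.
  A^9 * (d^2) = A^13 + 2*A^9 + A^5
  A^7 * (6*d + 3*d^3) = -3*A^13 - 15*A^9 - 15*A^5 - 3*A
  A^5 * (11 + 24*d^2 + d^4) = A^13 + 28*A^9 + 65*A^5 + 28*A + A^-3
  A^3 * (68*d + 16*d^3) = -16*A^9 - 116*A^5 - 116*A - 16*A^-3
  A^1 * (38 + 85*d^2 + 3*d^4) = 3*A^9 + 97*A^5 + 226*A + 97*A^-3 + 3*A^-7
  A^-1 * (77*d + 49*d^3) = -49*A^5 - 224*A - 224*A^-3 - 49*A^-7
  A^-3 * (69*d^2 + 15*d^4) = 15*A^5 + 129*A + 228*A^-3 + 129*A^-7 + 15*A^-11
  A^-5 * (34*d^3 + 2*d^5) = -2*A^5 - 44*A - 122*A^-3 - 122*A^-7 - 44*A^-11 - 2*A^-15
  A^-7 * (9*d^4) = 9*A + 36*A^-3 + 54*A^-7 + 36*A^-11 + 9*A^-15
  A^-9 * (d^5) = -A - 5*A^-3 - 10*A^-7 - 10*A^-11 - 5*A^-15 - A^-19
Summing the groups: <K> = -A^13 + 2*A^9 - 4*A^5 + 4*A - 5*A^-3 + 5*A^-7 - 3*A^-11 + 2*A^-15 - A^-19
Normalise by the writhe: (-A^3)^(-w) = (-A^3)^(-3) = -A^-9, so f(A) = -A^-9 * <K> = A^4 - 2 + 4*A^-4 - 4*A^-8 + 5*A^-12 - 5*A^-16 + 3*A^-20 - 2*A^-24 + A^-28.
Substitute A = t^(-1/4), i.e. A^e → t^(-e/4): V(t) = t^7 - 2*t^6 + 3*t^5 - 5*t^4 + 5*t^3 - 4*t^2 + 4*t - 2 + t^-1

Answer: t^7 - 2*t^6 + 3*t^5 - 5*t^4 + 5*t^3 - 4*t^2 + 4*t - 2 + t^-1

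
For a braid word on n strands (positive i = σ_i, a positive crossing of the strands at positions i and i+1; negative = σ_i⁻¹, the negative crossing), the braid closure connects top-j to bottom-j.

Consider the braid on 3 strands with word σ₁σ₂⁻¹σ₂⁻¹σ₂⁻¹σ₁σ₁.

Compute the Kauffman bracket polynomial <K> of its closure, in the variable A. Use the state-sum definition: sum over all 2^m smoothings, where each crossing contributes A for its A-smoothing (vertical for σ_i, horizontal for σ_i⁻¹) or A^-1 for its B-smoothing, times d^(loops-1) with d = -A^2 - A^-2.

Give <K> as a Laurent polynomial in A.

Braid: s1 s2^-1 s2^-1 s2^-1 s1 s1 on 3 strands, 6 crossings.
Writhe w = (#positive) - (#negative) = 3 - 3 = 0.
Computing the Kauffman bracket via state sum. There are 2^6 = 64 states.
Smooth each crossing (0=||, 1=⌣⌢); contribution A^(Σ sign_k(1-2s_k)) * d^(L-1).
Tabulate the states by total A-exponent and number of loops L (A-exp: L × count):
  A^6: L=4 ×1
  A^4: L=3 ×6
  A^2: L=2 ×12, L=4 ×3
  A^0: L=1 ×9, L=3 ×10, L=5 ×1
  A^-2: L=2 ×12, L=4 ×3
  A^-4: L=3 ×6
  A^-6: L=4 ×1
Each group contributes A^e * Σ count * d^(L-1):
Powers of d = -A^2 - A^-2: d^2 = A^4 + 2 + A^-4; d^3 = -A^6 - 3*A^2 - 3*A^-2 - A^-6; d^4 = A^8 + 4*A^4 + 6 + 4*A^-4 + A^-8.
  A^6 * (d^3) = -A^12 - 3*A^8 - 3*A^4 - 1
  A^4 * (6*d^2) = 6*A^8 + 12*A^4 + 6
  A^2 * (12*d + 3*d^3) = -3*A^8 - 21*A^4 - 21 - 3*A^-4
  A^0 * (9 + 10*d^2 + d^4) = A^8 + 14*A^4 + 35 + 14*A^-4 + A^-8
  A^-2 * (12*d + 3*d^3) = -3*A^4 - 21 - 21*A^-4 - 3*A^-8
  A^-4 * (6*d^2) = 6 + 12*A^-4 + 6*A^-8
  A^-6 * (d^3) = -1 - 3*A^-4 - 3*A^-8 - A^-12
Summing the groups: <K> = -A^12 + A^8 - A^4 + 3 - A^-4 + A^-8 - A^-12

Answer: -A^12 + A^8 - A^4 + 3 - A^-4 + A^-8 - A^-12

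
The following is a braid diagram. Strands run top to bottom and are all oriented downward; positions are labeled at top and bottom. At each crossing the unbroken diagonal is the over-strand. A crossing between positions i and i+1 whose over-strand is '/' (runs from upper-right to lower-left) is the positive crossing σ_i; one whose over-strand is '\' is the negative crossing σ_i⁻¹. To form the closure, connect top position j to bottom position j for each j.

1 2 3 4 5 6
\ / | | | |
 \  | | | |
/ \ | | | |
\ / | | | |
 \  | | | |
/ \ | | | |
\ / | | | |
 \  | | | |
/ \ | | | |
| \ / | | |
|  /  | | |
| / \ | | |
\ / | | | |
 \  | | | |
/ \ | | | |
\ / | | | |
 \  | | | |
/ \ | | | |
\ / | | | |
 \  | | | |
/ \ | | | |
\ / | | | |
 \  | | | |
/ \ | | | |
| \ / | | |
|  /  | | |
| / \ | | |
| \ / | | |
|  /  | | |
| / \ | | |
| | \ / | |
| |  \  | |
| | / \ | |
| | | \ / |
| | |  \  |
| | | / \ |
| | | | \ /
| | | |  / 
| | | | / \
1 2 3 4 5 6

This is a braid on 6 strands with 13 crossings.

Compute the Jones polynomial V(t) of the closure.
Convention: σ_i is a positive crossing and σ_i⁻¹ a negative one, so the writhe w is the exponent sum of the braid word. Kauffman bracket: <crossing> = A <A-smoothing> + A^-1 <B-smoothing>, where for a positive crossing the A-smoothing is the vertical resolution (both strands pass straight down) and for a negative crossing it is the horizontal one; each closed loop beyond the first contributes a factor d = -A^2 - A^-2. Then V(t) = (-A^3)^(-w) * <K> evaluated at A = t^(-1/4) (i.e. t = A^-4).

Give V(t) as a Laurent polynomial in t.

-t + 2 - 3*t^-1 + 6*t^-2 - 6*t^-3 + 7*t^-4 - 7*t^-5 + 6*t^-6 - 4*t^-7 + 2*t^-8 - t^-9

Derivation:
Reading the diagram top to bottom ('/'-over between positions i,i+1 = s_i, '\'-over = s_i^-1): braid word = s1^-1 s1^-1 s1^-1 s2 s1^-1 s1^-1 s1^-1 s1^-1 s2 s2 s3^-1 s4^-1 s5.
The presented braid s1^-1 s1^-1 s1^-1 s2 s1^-1 s1^-1 s1^-1 s1^-1 s2 s2 s3^-1 s4^-1 s5 on 6 strands reduces by inverse Markov moves (closure unchanged at each step):
  Destabilize: the word has the form β·s5 where s5 occurs only as the final letter (β ∈ B_5); drop it and the last strand → 5 strands.
  Destabilize: the word has the form β·s4^-1 where s4^-1 occurs only as the final letter (β ∈ B_4); drop it and the last strand → 4 strands.
  Destabilize: the word has the form β·s3^-1 where s3^-1 occurs only as the final letter (β ∈ B_3); drop it and the last strand → 3 strands.
Reduced to β = s1^-1 s1^-1 s1^-1 s2 s1^-1 s1^-1 s1^-1 s1^-1 s2 s2 on 3 strands, 10 crossings.
Compute on β:
Braid: s1^-1 s1^-1 s1^-1 s2 s1^-1 s1^-1 s1^-1 s1^-1 s2 s2 on 3 strands, 10 crossings.
Writhe w = (#positive) - (#negative) = 3 - 7 = -4.
Computing the Kauffman bracket via state sum. There are 2^10 = 1024 states.
Smooth each crossing (0=||, 1=⌣⌢); contribution A^(Σ sign_k(1-2s_k)) * d^(L-1).
Tabulate the states by total A-exponent and number of loops L (A-exp: L × count):
  A^10: L=8 ×1
  A^8: L=7 ×10
  A^6: L=6 ×44, L=8 ×1
  A^4: L=5 ×112, L=7 ×8
  A^2: L=4 ×182, L=6 ×28
  A^0: L=3 ×194, L=5 ×58
  A^-2: L=2 ×130, L=4 ×79, L=6 ×1
  A^-4: L=1 ×45, L=3 ×70, L=5 ×5
  A^-6: L=2 ×36, L=4 ×9
  A^-8: L=3 ×10
  A^-10: L=4 ×1
Each group contributes A^e * Σ count * d^(L-1):
Powers of d = -A^2 - A^-2: d^2 = A^4 + 2 + A^-4; d^3 = -A^6 - 3*A^2 - 3*A^-2 - A^-6; d^4 = A^8 + 4*A^4 + 6 + 4*A^-4 + A^-8; d^5 = -A^10 - 5*A^6 - 10*A^2 - 10*A^-2 - 5*A^-6 - A^-10; d^6 = A^12 + 6*A^8 + 15*A^4 + 20 + 15*A^-4 + 6*A^-8 + A^-12; d^7 = -A^14 - 7*A^10 - 21*A^6 - 35*A^2 - 35*A^-2 - 21*A^-6 - 7*A^-10 - A^-14.
  A^10 * (d^7) = -A^24 - 7*A^20 - 21*A^16 - 35*A^12 - 35*A^8 - 21*A^4 - 7 - A^-4
  A^8 * (10*d^6) = 10*A^20 + 60*A^16 + 150*A^12 + 200*A^8 + 150*A^4 + 60 + 10*A^-4
  A^6 * (44*d^5 + d^7) = -A^20 - 51*A^16 - 241*A^12 - 475*A^8 - 475*A^4 - 241 - 51*A^-4 - A^-8
  A^4 * (112*d^4 + 8*d^6) = 8*A^16 + 160*A^12 + 568*A^8 + 832*A^4 + 568 + 160*A^-4 + 8*A^-8
  A^2 * (182*d^3 + 28*d^5) = -28*A^12 - 322*A^8 - 826*A^4 - 826 - 322*A^-4 - 28*A^-8
  A^0 * (194*d^2 + 58*d^4) = 58*A^8 + 426*A^4 + 736 + 426*A^-4 + 58*A^-8
  A^-2 * (130*d + 79*d^3 + d^5) = -A^8 - 84*A^4 - 377 - 377*A^-4 - 84*A^-8 - A^-12
  A^-4 * (45 + 70*d^2 + 5*d^4) = 5*A^4 + 90 + 215*A^-4 + 90*A^-8 + 5*A^-12
  A^-6 * (36*d + 9*d^3) = -9 - 63*A^-4 - 63*A^-8 - 9*A^-12
  A^-8 * (10*d^2) = 10*A^-4 + 20*A^-8 + 10*A^-12
  A^-10 * (d^3) = -A^-4 - 3*A^-8 - 3*A^-12 - A^-16
Summing the groups: <K> = -A^24 + 2*A^20 - 4*A^16 + 6*A^12 - 7*A^8 + 7*A^4 - 6 + 6*A^-4 - 3*A^-8 + 2*A^-12 - A^-16
Normalise by the writhe: (-A^3)^(-w) = (-A^3)^(4) = A^12, so f(A) = A^12 * <K> = -A^36 + 2*A^32 - 4*A^28 + 6*A^24 - 7*A^20 + 7*A^16 - 6*A^12 + 6*A^8 - 3*A^4 + 2 - A^-4.
Substitute A = t^(-1/4), i.e. A^e → t^(-e/4): V(t) = -t + 2 - 3*t^-1 + 6*t^-2 - 6*t^-3 + 7*t^-4 - 7*t^-5 + 6*t^-6 - 4*t^-7 + 2*t^-8 - t^-9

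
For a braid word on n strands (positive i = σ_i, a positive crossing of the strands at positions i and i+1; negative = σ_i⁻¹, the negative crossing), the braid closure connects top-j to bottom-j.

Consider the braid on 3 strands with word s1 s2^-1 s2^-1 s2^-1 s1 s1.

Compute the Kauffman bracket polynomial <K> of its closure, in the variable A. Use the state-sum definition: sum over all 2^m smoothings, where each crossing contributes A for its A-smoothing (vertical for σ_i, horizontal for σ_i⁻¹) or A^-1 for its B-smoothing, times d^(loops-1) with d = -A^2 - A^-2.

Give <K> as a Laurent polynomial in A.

-A^12 + A^8 - A^4 + 3 - A^-4 + A^-8 - A^-12

Derivation:
Braid: s1 s2^-1 s2^-1 s2^-1 s1 s1 on 3 strands, 6 crossings.
Writhe w = (#positive) - (#negative) = 3 - 3 = 0.
Computing the Kauffman bracket via state sum. There are 2^6 = 64 states.
For each crossing: s=0 is the vertical smoothing, s=1 horizontal. Crossing k contributes A^(sign_k * (1 - 2*s_k)); loop factor d = -A^2 - A^-2.
Tabulate the states by total A-exponent and number of loops L (A-exp: L × count):
  A^6: L=4 ×1
  A^4: L=3 ×6
  A^2: L=2 ×12, L=4 ×3
  A^0: L=1 ×9, L=3 ×10, L=5 ×1
  A^-2: L=2 ×12, L=4 ×3
  A^-4: L=3 ×6
  A^-6: L=4 ×1
Each group contributes A^e * Σ count * d^(L-1):
Powers of d = -A^2 - A^-2: d^2 = A^4 + 2 + A^-4; d^3 = -A^6 - 3*A^2 - 3*A^-2 - A^-6; d^4 = A^8 + 4*A^4 + 6 + 4*A^-4 + A^-8.
  A^6 * (d^3) = -A^12 - 3*A^8 - 3*A^4 - 1
  A^4 * (6*d^2) = 6*A^8 + 12*A^4 + 6
  A^2 * (12*d + 3*d^3) = -3*A^8 - 21*A^4 - 21 - 3*A^-4
  A^0 * (9 + 10*d^2 + d^4) = A^8 + 14*A^4 + 35 + 14*A^-4 + A^-8
  A^-2 * (12*d + 3*d^3) = -3*A^4 - 21 - 21*A^-4 - 3*A^-8
  A^-4 * (6*d^2) = 6 + 12*A^-4 + 6*A^-8
  A^-6 * (d^3) = -1 - 3*A^-4 - 3*A^-8 - A^-12
Summing the groups: <K> = -A^12 + A^8 - A^4 + 3 - A^-4 + A^-8 - A^-12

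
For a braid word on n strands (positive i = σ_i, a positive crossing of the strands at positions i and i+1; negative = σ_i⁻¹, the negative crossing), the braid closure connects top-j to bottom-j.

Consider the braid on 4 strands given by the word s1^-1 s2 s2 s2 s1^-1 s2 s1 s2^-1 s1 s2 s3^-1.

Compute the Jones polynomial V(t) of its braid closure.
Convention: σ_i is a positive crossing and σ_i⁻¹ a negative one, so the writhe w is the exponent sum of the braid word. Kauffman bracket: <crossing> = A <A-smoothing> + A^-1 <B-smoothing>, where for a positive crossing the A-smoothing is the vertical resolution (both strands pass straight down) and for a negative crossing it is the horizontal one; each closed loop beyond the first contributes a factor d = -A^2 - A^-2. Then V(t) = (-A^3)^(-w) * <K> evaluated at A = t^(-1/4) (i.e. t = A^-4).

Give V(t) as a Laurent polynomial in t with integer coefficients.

The presented braid s1^-1 s2 s2 s2 s1^-1 s2 s1 s2^-1 s1 s2 s3^-1 on 4 strands reduces by inverse Markov moves (closure unchanged at each step):
  Destabilize: the word has the form β·s3^-1 where s3^-1 occurs only as the final letter (β ∈ B_3); drop it and the last strand → 3 strands.
Reduced to β = s1^-1 s2 s2 s2 s1^-1 s2 s1 s2^-1 s1 s2 on 3 strands, 10 crossings.
Compute on β:
Braid: s1^-1 s2 s2 s2 s1^-1 s2 s1 s2^-1 s1 s2 on 3 strands, 10 crossings.
Writhe w = (#positive) - (#negative) = 7 - 3 = 4.
Enumerate smoothing states for the bracket polynomial. There are 2^10 = 1024 states.
Smooth each crossing (0=||, 1=⌣⌢); contribution A^(Σ sign_k(1-2s_k)) * d^(L-1).
Tabulate the states by total A-exponent and number of loops L (A-exp: L × count):
  A^10: L=2 ×1
  A^8: L=1 ×5, L=3 ×5
  A^6: L=2 ×39, L=4 ×6
  A^4: L=1 ×34, L=3 ×85, L=5 ×1
  A^2: L=2 ×138, L=4 ×72
  A^0: L=1 ×48, L=3 ×167, L=5 ×37
  A^-2: L=2 ×91, L=4 ×109, L=6 ×10
  A^-4: L=3 ×82, L=5 ×37, L=7 ×1
  A^-6: L=4 ×40, L=6 ×5
  A^-8: L=5 ×10
  A^-10: L=6 ×1
Each group contributes A^e * Σ count * d^(L-1):
Powers of d = -A^2 - A^-2: d^2 = A^4 + 2 + A^-4; d^3 = -A^6 - 3*A^2 - 3*A^-2 - A^-6; d^4 = A^8 + 4*A^4 + 6 + 4*A^-4 + A^-8; d^5 = -A^10 - 5*A^6 - 10*A^2 - 10*A^-2 - 5*A^-6 - A^-10; d^6 = A^12 + 6*A^8 + 15*A^4 + 20 + 15*A^-4 + 6*A^-8 + A^-12.
  A^10 * (d) = -A^12 - A^8
  A^8 * (5 + 5*d^2) = 5*A^12 + 15*A^8 + 5*A^4
  A^6 * (39*d + 6*d^3) = -6*A^12 - 57*A^8 - 57*A^4 - 6
  A^4 * (34 + 85*d^2 + d^4) = A^12 + 89*A^8 + 210*A^4 + 89 + A^-4
  A^2 * (138*d + 72*d^3) = -72*A^8 - 354*A^4 - 354 - 72*A^-4
  A^0 * (48 + 167*d^2 + 37*d^4) = 37*A^8 + 315*A^4 + 604 + 315*A^-4 + 37*A^-8
  A^-2 * (91*d + 109*d^3 + 10*d^5) = -10*A^8 - 159*A^4 - 518 - 518*A^-4 - 159*A^-8 - 10*A^-12
  A^-4 * (82*d^2 + 37*d^4 + d^6) = A^8 + 43*A^4 + 245 + 406*A^-4 + 245*A^-8 + 43*A^-12 + A^-16
  A^-6 * (40*d^3 + 5*d^5) = -5*A^4 - 65 - 170*A^-4 - 170*A^-8 - 65*A^-12 - 5*A^-16
  A^-8 * (10*d^4) = 10 + 40*A^-4 + 60*A^-8 + 40*A^-12 + 10*A^-16
  A^-10 * (d^5) = -1 - 5*A^-4 - 10*A^-8 - 10*A^-12 - 5*A^-16 - A^-20
Summing the groups: <K> = -A^12 + 2*A^8 - 2*A^4 + 4 - 3*A^-4 + 3*A^-8 - 2*A^-12 + A^-16 - A^-20
Normalise by the writhe: (-A^3)^(-w) = (-A^3)^(-4) = A^-12, so f(A) = A^-12 * <K> = -1 + 2*A^-4 - 2*A^-8 + 4*A^-12 - 3*A^-16 + 3*A^-20 - 2*A^-24 + A^-28 - A^-32.
Substitute A = t^(-1/4), i.e. A^e → t^(-e/4): V(t) = -t^8 + t^7 - 2*t^6 + 3*t^5 - 3*t^4 + 4*t^3 - 2*t^2 + 2*t - 1

Answer: -t^8 + t^7 - 2*t^6 + 3*t^5 - 3*t^4 + 4*t^3 - 2*t^2 + 2*t - 1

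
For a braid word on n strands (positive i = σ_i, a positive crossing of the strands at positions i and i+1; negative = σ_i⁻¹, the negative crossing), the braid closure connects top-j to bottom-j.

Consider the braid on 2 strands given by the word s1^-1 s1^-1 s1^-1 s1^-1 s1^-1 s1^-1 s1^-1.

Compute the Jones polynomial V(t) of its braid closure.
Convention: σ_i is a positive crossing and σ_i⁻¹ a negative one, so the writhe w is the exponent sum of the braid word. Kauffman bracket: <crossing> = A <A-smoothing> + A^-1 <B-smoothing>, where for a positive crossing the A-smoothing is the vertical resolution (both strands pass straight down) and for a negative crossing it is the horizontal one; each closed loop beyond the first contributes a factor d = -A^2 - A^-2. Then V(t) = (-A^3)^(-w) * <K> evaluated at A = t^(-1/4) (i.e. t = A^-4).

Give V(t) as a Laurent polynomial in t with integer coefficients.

t^-3 + t^-5 - t^-6 + t^-7 - t^-8 + t^-9 - t^-10

Derivation:
Braid: s1^-1 s1^-1 s1^-1 s1^-1 s1^-1 s1^-1 s1^-1 on 2 strands, 7 crossings.
Writhe w = (#positive) - (#negative) = 0 - 7 = -7.
Enumerate smoothing states for the bracket polynomial. There are 2^7 = 128 states.
For each crossing: s=0 is the vertical smoothing, s=1 horizontal. Crossing k contributes A^(sign_k * (1 - 2*s_k)); loop factor d = -A^2 - A^-2.
Tabulate the states by total A-exponent and number of loops L (A-exp: L × count):
  A^7: L=7 ×1
  A^5: L=6 ×7
  A^3: L=5 ×21
  A^1: L=4 ×35
  A^-1: L=3 ×35
  A^-3: L=2 ×21
  A^-5: L=1 ×7
  A^-7: L=2 ×1
Each group contributes A^e * Σ count * d^(L-1):
Powers of d = -A^2 - A^-2: d^2 = A^4 + 2 + A^-4; d^3 = -A^6 - 3*A^2 - 3*A^-2 - A^-6; d^4 = A^8 + 4*A^4 + 6 + 4*A^-4 + A^-8; d^5 = -A^10 - 5*A^6 - 10*A^2 - 10*A^-2 - 5*A^-6 - A^-10; d^6 = A^12 + 6*A^8 + 15*A^4 + 20 + 15*A^-4 + 6*A^-8 + A^-12.
  A^7 * (d^6) = A^19 + 6*A^15 + 15*A^11 + 20*A^7 + 15*A^3 + 6*A^-1 + A^-5
  A^5 * (7*d^5) = -7*A^15 - 35*A^11 - 70*A^7 - 70*A^3 - 35*A^-1 - 7*A^-5
  A^3 * (21*d^4) = 21*A^11 + 84*A^7 + 126*A^3 + 84*A^-1 + 21*A^-5
  A^1 * (35*d^3) = -35*A^7 - 105*A^3 - 105*A^-1 - 35*A^-5
  A^-1 * (35*d^2) = 35*A^3 + 70*A^-1 + 35*A^-5
  A^-3 * (21*d) = -21*A^-1 - 21*A^-5
  A^-5 * (7) = 7*A^-5
  A^-7 * (d) = -A^-5 - A^-9
Summing the groups: <K> = A^19 - A^15 + A^11 - A^7 + A^3 - A^-1 - A^-9
Normalise by the writhe: (-A^3)^(-w) = (-A^3)^(7) = -A^21, so f(A) = -A^21 * <K> = -A^40 + A^36 - A^32 + A^28 - A^24 + A^20 + A^12.
Substitute A = t^(-1/4), i.e. A^e → t^(-e/4): V(t) = t^-3 + t^-5 - t^-6 + t^-7 - t^-8 + t^-9 - t^-10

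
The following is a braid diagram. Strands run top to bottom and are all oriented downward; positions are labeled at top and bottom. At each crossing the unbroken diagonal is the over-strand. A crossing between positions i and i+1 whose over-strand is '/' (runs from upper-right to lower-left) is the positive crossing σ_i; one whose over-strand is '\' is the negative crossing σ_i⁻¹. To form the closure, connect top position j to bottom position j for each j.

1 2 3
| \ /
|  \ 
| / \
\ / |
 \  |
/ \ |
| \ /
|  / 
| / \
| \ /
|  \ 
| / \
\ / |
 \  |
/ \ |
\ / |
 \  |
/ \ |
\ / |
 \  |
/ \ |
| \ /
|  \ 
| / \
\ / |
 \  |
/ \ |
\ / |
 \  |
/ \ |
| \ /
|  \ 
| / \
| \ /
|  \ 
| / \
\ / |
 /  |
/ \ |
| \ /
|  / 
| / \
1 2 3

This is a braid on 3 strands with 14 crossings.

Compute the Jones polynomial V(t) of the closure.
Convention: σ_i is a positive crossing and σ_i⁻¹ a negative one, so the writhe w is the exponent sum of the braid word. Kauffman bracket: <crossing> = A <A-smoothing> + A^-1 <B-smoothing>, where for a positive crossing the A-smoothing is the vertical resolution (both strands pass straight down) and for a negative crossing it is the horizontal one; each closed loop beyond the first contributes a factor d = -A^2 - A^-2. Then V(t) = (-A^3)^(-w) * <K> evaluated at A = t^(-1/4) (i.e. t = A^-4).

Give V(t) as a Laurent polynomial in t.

Reading the diagram top to bottom ('/'-over between positions i,i+1 = s_i, '\'-over = s_i^-1): braid word = s2^-1 s1^-1 s2 s2^-1 s1^-1 s1^-1 s1^-1 s2^-1 s1^-1 s1^-1 s2^-1 s2^-1 s1 s2.
The presented braid s2^-1 s1^-1 s2 s2^-1 s1^-1 s1^-1 s1^-1 s2^-1 s1^-1 s1^-1 s2^-1 s2^-1 s1 s2 on 3 strands reduces by inverse Markov moves (closure unchanged at each step):
  Deconjugate: the word is γ·β·γ⁻¹ with γ = s2^-1 (prefix) and γ⁻¹ = s2 (suffix); strip both.
  Deconjugate: the word is γ·β·γ⁻¹ with γ = s1^-1 (prefix) and γ⁻¹ = s1 (suffix); strip both.
  Deconjugate: the word is γ·β·γ⁻¹ with γ = s2 (prefix) and γ⁻¹ = s2^-1 (suffix); strip both.
Reduced to β = s2^-1 s1^-1 s1^-1 s1^-1 s2^-1 s1^-1 s1^-1 s2^-1 on 3 strands, 8 crossings.
Compute on β:
Braid: s2^-1 s1^-1 s1^-1 s1^-1 s2^-1 s1^-1 s1^-1 s2^-1 on 3 strands, 8 crossings.
Writhe w = (#positive) - (#negative) = 0 - 8 = -8.
State-sum expansion of <K>. There are 2^8 = 256 states.
Smooth each crossing (0=||, 1=⌣⌢); contribution A^(Σ sign_k(1-2s_k)) * d^(L-1).
Tabulate the states by total A-exponent and number of loops L (A-exp: L × count):
  A^8: L=5 ×1
  A^6: L=4 ×7, L=6 ×1
  A^4: L=3 ×19, L=5 ×9
  A^2: L=2 ×24, L=4 ×31, L=6 ×1
  A^0: L=1 ×12, L=3 ×53, L=5 ×5
  A^-2: L=2 ×45, L=4 ×11
  A^-4: L=1 ×15, L=3 ×13
  A^-6: L=2 ×8
  A^-8: L=3 ×1
Each group contributes A^e * Σ count * d^(L-1):
Powers of d = -A^2 - A^-2: d^2 = A^4 + 2 + A^-4; d^3 = -A^6 - 3*A^2 - 3*A^-2 - A^-6; d^4 = A^8 + 4*A^4 + 6 + 4*A^-4 + A^-8; d^5 = -A^10 - 5*A^6 - 10*A^2 - 10*A^-2 - 5*A^-6 - A^-10.
  A^8 * (d^4) = A^16 + 4*A^12 + 6*A^8 + 4*A^4 + 1
  A^6 * (7*d^3 + d^5) = -A^16 - 12*A^12 - 31*A^8 - 31*A^4 - 12 - A^-4
  A^4 * (19*d^2 + 9*d^4) = 9*A^12 + 55*A^8 + 92*A^4 + 55 + 9*A^-4
  A^2 * (24*d + 31*d^3 + d^5) = -A^12 - 36*A^8 - 127*A^4 - 127 - 36*A^-4 - A^-8
  A^0 * (12 + 53*d^2 + 5*d^4) = 5*A^8 + 73*A^4 + 148 + 73*A^-4 + 5*A^-8
  A^-2 * (45*d + 11*d^3) = -11*A^4 - 78 - 78*A^-4 - 11*A^-8
  A^-4 * (15 + 13*d^2) = 13 + 41*A^-4 + 13*A^-8
  A^-6 * (8*d) = -8*A^-4 - 8*A^-8
  A^-8 * (d^2) = A^-4 + 2*A^-8 + A^-12
Summing the groups: <K> = -A^8 + A^-4 + A^-12
Normalise by the writhe: (-A^3)^(-w) = (-A^3)^(8) = A^24, so f(A) = A^24 * <K> = -A^32 + A^20 + A^12.
Substitute A = t^(-1/4), i.e. A^e → t^(-e/4): V(t) = t^-3 + t^-5 - t^-8

Answer: t^-3 + t^-5 - t^-8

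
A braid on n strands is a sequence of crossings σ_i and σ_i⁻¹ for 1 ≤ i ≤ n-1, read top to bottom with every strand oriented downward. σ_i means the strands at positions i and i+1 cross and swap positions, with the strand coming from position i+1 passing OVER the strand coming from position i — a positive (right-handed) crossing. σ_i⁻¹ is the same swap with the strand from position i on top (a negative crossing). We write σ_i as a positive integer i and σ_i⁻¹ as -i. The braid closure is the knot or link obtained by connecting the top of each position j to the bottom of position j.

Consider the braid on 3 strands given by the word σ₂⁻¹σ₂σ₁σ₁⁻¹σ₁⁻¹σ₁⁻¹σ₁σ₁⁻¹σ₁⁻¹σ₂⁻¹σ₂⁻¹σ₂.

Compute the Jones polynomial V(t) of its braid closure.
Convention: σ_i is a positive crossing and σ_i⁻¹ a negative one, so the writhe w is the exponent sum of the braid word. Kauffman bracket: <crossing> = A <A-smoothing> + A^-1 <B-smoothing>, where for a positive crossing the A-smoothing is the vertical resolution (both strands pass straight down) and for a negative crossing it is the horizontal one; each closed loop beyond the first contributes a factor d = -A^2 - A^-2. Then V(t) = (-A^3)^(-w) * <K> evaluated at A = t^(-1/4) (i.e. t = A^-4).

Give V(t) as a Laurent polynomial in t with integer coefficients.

t^-1 + t^-3 - t^-4

Derivation:
The presented braid s2^-1 s2 s1 s1^-1 s1^-1 s1^-1 s1 s1^-1 s1^-1 s2^-1 s2^-1 s2 on 3 strands reduces by inverse Markov moves (closure unchanged at each step):
  Deconjugate: the word is γ·β·γ⁻¹ with γ = s2^-1 (prefix) and γ⁻¹ = s2 (suffix); strip both.
  Deconjugate: the word is γ·β·γ⁻¹ with γ = s2 (prefix) and γ⁻¹ = s2^-1 (suffix); strip both.
  Destabilize: the word has the form β·s2^-1 where s2^-1 occurs only as the final letter (β ∈ B_2); drop it and the last strand → 2 strands.
Reduced to β = s1 s1^-1 s1^-1 s1^-1 s1 s1^-1 s1^-1 on 2 strands, 7 crossings.
Compute on β:
First cancel adjacent σ_i σ_i⁻¹ pairs (Reidemeister II — same braid, same closure): s1 s1^-1 s1^-1 s1^-1 s1 s1^-1 s1^-1 → s1^-1 s1^-1 s1^-1.
Braid: s1^-1 s1^-1 s1^-1 on 2 strands, 3 crossings.
Writhe w = (#positive) - (#negative) = 0 - 3 = -3.
Enumerate smoothing states for the bracket polynomial. There are 2^3 = 8 states.
Each crossing splits two ways (0=vertical, 1=horizontal). The state's weight is A^(#A-smoothings - #B-smoothings) * d^(loops - 1).
  state 000: A-exp=-3, loops=2, term = A^-3 * d^1
  state 001: A-exp=-1, loops=1, term = A^-1 * d^0
  state 010: A-exp=-1, loops=1, term = A^-1 * d^0
  state 011: A-exp=+1, loops=2, term = A^1 * d^1
  state 100: A-exp=-1, loops=1, term = A^-1 * d^0
  state 101: A-exp=+1, loops=2, term = A^1 * d^1
  state 110: A-exp=+1, loops=2, term = A^1 * d^1
  state 111: A-exp=+3, loops=3, term = A^3 * d^2
Collect the terms by A-exponent (count of states per loop number):
Powers of d = -A^2 - A^-2: d^2 = A^4 + 2 + A^-4.
  A^3 * (d^2) = A^7 + 2*A^3 + A^-1
  A^1 * (3*d) = -3*A^3 - 3*A^-1
  A^-1 * (3) = 3*A^-1
  A^-3 * (d) = -A^-1 - A^-5
Summing the groups: <K> = A^7 - A^3 - A^-5
Normalise by the writhe: (-A^3)^(-w) = (-A^3)^(3) = -A^9, so f(A) = -A^9 * <K> = -A^16 + A^12 + A^4.
Substitute A = t^(-1/4), i.e. A^e → t^(-e/4): V(t) = t^-1 + t^-3 - t^-4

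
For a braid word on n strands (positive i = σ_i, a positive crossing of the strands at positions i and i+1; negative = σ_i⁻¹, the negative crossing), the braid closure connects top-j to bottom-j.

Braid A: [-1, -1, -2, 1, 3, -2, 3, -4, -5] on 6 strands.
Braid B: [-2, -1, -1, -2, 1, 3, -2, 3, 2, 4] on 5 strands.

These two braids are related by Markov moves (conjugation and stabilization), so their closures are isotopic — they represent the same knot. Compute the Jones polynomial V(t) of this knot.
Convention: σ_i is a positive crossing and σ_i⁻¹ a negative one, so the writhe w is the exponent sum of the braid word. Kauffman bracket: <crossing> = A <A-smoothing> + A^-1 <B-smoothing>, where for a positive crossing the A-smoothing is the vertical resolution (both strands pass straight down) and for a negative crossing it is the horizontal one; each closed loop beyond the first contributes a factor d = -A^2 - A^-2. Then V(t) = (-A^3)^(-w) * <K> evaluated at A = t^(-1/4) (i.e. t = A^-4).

t^2 - t + 2 - 2*t^-1 + t^-2 - t^-3 + t^-4

Derivation:
Markov-equivalent braids have isotopic closures, hence identical knot invariants. Strip the Markov moves from each word to reach a common short braid β, then compute V(t) once on β.
Braid A: s1^-1 s1^-1 s2^-1 s1 s3 s2^-1 s3 s4^-1 s5^-1 on 6 strands reduces by inverse Markov moves (closure unchanged at each step):
  Destabilize: the word has the form β·s5^-1 where s5^-1 occurs only as the final letter (β ∈ B_5); drop it and the last strand → 5 strands.
  Destabilize: the word has the form β·s4^-1 where s4^-1 occurs only as the final letter (β ∈ B_4); drop it and the last strand → 4 strands.
Reduced to β = s1^-1 s1^-1 s2^-1 s1 s3 s2^-1 s3 on 4 strands, 7 crossings.
Braid B: s2^-1 s1^-1 s1^-1 s2^-1 s1 s3 s2^-1 s3 s2 s4 on 5 strands reduces by inverse Markov moves (closure unchanged at each step):
  Destabilize: the word has the form β·s4 where s4 occurs only as the final letter (β ∈ B_4); drop it and the last strand → 4 strands.
  Deconjugate: the word is γ·β·γ⁻¹ with γ = s2^-1 (prefix) and γ⁻¹ = s2 (suffix); strip both.
Reduced to β = s1^-1 s1^-1 s2^-1 s1 s3 s2^-1 s3 on 4 strands, 7 crossings.
Both give the same β = s1^-1 s1^-1 s2^-1 s1 s3 s2^-1 s3 on 4 strands, so one state sum suffices:
Braid: s1^-1 s1^-1 s2^-1 s1 s3 s2^-1 s3 on 4 strands, 7 crossings.
Writhe w = (#positive) - (#negative) = 3 - 4 = -1.
State-sum expansion of <K>. There are 2^7 = 128 states.
Each crossing splits two ways (0=vertical, 1=horizontal). The state's weight is A^(#A-smoothings - #B-smoothings) * d^(loops - 1).
Tabulate the states by total A-exponent and number of loops L (A-exp: L × count):
  A^7: L=4 ×1
  A^5: L=3 ×7
  A^3: L=2 ×17, L=4 ×4
  A^1: L=1 ×14, L=3 ×20, L=5 ×1
  A^-1: L=2 ×27, L=4 ×8
  A^-3: L=1 ×5, L=3 ×15, L=5 ×1
  A^-5: L=2 ×4, L=4 ×3
  A^-7: L=3 ×1
Each group contributes A^e * Σ count * d^(L-1):
Powers of d = -A^2 - A^-2: d^2 = A^4 + 2 + A^-4; d^3 = -A^6 - 3*A^2 - 3*A^-2 - A^-6; d^4 = A^8 + 4*A^4 + 6 + 4*A^-4 + A^-8.
  A^7 * (d^3) = -A^13 - 3*A^9 - 3*A^5 - A
  A^5 * (7*d^2) = 7*A^9 + 14*A^5 + 7*A
  A^3 * (17*d + 4*d^3) = -4*A^9 - 29*A^5 - 29*A - 4*A^-3
  A^1 * (14 + 20*d^2 + d^4) = A^9 + 24*A^5 + 60*A + 24*A^-3 + A^-7
  A^-1 * (27*d + 8*d^3) = -8*A^5 - 51*A - 51*A^-3 - 8*A^-7
  A^-3 * (5 + 15*d^2 + d^4) = A^5 + 19*A + 41*A^-3 + 19*A^-7 + A^-11
  A^-5 * (4*d + 3*d^3) = -3*A - 13*A^-3 - 13*A^-7 - 3*A^-11
  A^-7 * (d^2) = A^-3 + 2*A^-7 + A^-11
Summing the groups: <K> = -A^13 + A^9 - A^5 + 2*A - 2*A^-3 + A^-7 - A^-11
Normalise by the writhe: (-A^3)^(-w) = (-A^3)^(1) = -A^3, so f(A) = -A^3 * <K> = A^16 - A^12 + A^8 - 2*A^4 + 2 - A^-4 + A^-8.
Substitute A = t^(-1/4), i.e. A^e → t^(-e/4): V(t) = t^2 - t + 2 - 2*t^-1 + t^-2 - t^-3 + t^-4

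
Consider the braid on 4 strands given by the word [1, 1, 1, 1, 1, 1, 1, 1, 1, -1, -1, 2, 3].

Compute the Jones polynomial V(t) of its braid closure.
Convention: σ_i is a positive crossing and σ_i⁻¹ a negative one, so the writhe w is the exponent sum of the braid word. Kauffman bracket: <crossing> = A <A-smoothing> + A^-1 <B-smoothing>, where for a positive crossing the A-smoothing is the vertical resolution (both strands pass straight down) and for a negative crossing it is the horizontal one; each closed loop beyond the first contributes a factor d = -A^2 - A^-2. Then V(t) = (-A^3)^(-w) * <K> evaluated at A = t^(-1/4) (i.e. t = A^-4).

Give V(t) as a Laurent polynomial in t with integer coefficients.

The presented braid s1 s1 s1 s1 s1 s1 s1 s1 s1 s1^-1 s1^-1 s2 s3 on 4 strands reduces by inverse Markov moves (closure unchanged at each step):
  Destabilize: the word has the form β·s3 where s3 occurs only as the final letter (β ∈ B_3); drop it and the last strand → 3 strands.
  Destabilize: the word has the form β·s2 where s2 occurs only as the final letter (β ∈ B_2); drop it and the last strand → 2 strands.
  Deconjugate: the word is γ·β·γ⁻¹ with γ = s1 s1 (prefix) and γ⁻¹ = s1^-1 s1^-1 (suffix); strip both.
Reduced to β = s1 s1 s1 s1 s1 s1 s1 on 2 strands, 7 crossings.
Compute on β:
Braid: s1 s1 s1 s1 s1 s1 s1 on 2 strands, 7 crossings.
Writhe w = (#positive) - (#negative) = 7 - 0 = 7.
Computing the Kauffman bracket via state sum. There are 2^7 = 128 states.
Each crossing splits two ways (0=vertical, 1=horizontal). The state's weight is A^(#A-smoothings - #B-smoothings) * d^(loops - 1).
Tabulate the states by total A-exponent and number of loops L (A-exp: L × count):
  A^7: L=2 ×1
  A^5: L=1 ×7
  A^3: L=2 ×21
  A^1: L=3 ×35
  A^-1: L=4 ×35
  A^-3: L=5 ×21
  A^-5: L=6 ×7
  A^-7: L=7 ×1
Each group contributes A^e * Σ count * d^(L-1):
Powers of d = -A^2 - A^-2: d^2 = A^4 + 2 + A^-4; d^3 = -A^6 - 3*A^2 - 3*A^-2 - A^-6; d^4 = A^8 + 4*A^4 + 6 + 4*A^-4 + A^-8; d^5 = -A^10 - 5*A^6 - 10*A^2 - 10*A^-2 - 5*A^-6 - A^-10; d^6 = A^12 + 6*A^8 + 15*A^4 + 20 + 15*A^-4 + 6*A^-8 + A^-12.
  A^7 * (d) = -A^9 - A^5
  A^5 * (7) = 7*A^5
  A^3 * (21*d) = -21*A^5 - 21*A
  A^1 * (35*d^2) = 35*A^5 + 70*A + 35*A^-3
  A^-1 * (35*d^3) = -35*A^5 - 105*A - 105*A^-3 - 35*A^-7
  A^-3 * (21*d^4) = 21*A^5 + 84*A + 126*A^-3 + 84*A^-7 + 21*A^-11
  A^-5 * (7*d^5) = -7*A^5 - 35*A - 70*A^-3 - 70*A^-7 - 35*A^-11 - 7*A^-15
  A^-7 * (d^6) = A^5 + 6*A + 15*A^-3 + 20*A^-7 + 15*A^-11 + 6*A^-15 + A^-19
Summing the groups: <K> = -A^9 - A + A^-3 - A^-7 + A^-11 - A^-15 + A^-19
Normalise by the writhe: (-A^3)^(-w) = (-A^3)^(-7) = -A^-21, so f(A) = -A^-21 * <K> = A^-12 + A^-20 - A^-24 + A^-28 - A^-32 + A^-36 - A^-40.
Substitute A = t^(-1/4), i.e. A^e → t^(-e/4): V(t) = -t^10 + t^9 - t^8 + t^7 - t^6 + t^5 + t^3

Answer: -t^10 + t^9 - t^8 + t^7 - t^6 + t^5 + t^3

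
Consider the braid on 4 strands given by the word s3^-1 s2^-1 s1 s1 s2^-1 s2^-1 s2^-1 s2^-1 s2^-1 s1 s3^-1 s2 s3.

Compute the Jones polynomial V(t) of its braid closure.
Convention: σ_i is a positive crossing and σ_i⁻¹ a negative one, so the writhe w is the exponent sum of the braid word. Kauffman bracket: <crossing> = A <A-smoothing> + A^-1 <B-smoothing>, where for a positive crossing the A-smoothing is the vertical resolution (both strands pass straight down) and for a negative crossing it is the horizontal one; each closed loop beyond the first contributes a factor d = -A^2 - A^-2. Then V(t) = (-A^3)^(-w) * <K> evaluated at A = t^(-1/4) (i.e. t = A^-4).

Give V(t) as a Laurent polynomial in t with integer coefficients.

-t^2 + t - 1 + 3*t^-1 - 2*t^-2 + 3*t^-3 - 2*t^-4 + t^-5 - t^-6

Derivation:
The presented braid s3^-1 s2^-1 s1 s1 s2^-1 s2^-1 s2^-1 s2^-1 s2^-1 s1 s3^-1 s2 s3 on 4 strands reduces by inverse Markov moves (closure unchanged at each step):
  Deconjugate: the word is γ·β·γ⁻¹ with γ = s3^-1 s2^-1 (prefix) and γ⁻¹ = s2 s3 (suffix); strip both.
  Destabilize: the word has the form β·s3^-1 where s3^-1 occurs only as the final letter (β ∈ B_3); drop it and the last strand → 3 strands.
Reduced to β = s1 s1 s2^-1 s2^-1 s2^-1 s2^-1 s2^-1 s1 on 3 strands, 8 crossings.
Compute on β:
Braid: s1 s1 s2^-1 s2^-1 s2^-1 s2^-1 s2^-1 s1 on 3 strands, 8 crossings.
Writhe w = (#positive) - (#negative) = 3 - 5 = -2.
Enumerate smoothing states for the bracket polynomial. There are 2^8 = 256 states.
Each crossing splits two ways (0=vertical, 1=horizontal). The state's weight is A^(#A-smoothings - #B-smoothings) * d^(loops - 1).
Tabulate the states by total A-exponent and number of loops L (A-exp: L × count):
  A^8: L=6 ×1
  A^6: L=5 ×8
  A^4: L=4 ×25, L=6 ×3
  A^2: L=3 ×40, L=5 ×15, L=7 ×1
  A^0: L=2 ×35, L=4 ×30, L=6 ×5
  A^-2: L=1 ×15, L=3 ×31, L=5 ×10
  A^-4: L=2 ×18, L=4 ×10
  A^-6: L=3 ×8
  A^-8: L=4 ×1
Each group contributes A^e * Σ count * d^(L-1):
Powers of d = -A^2 - A^-2: d^2 = A^4 + 2 + A^-4; d^3 = -A^6 - 3*A^2 - 3*A^-2 - A^-6; d^4 = A^8 + 4*A^4 + 6 + 4*A^-4 + A^-8; d^5 = -A^10 - 5*A^6 - 10*A^2 - 10*A^-2 - 5*A^-6 - A^-10; d^6 = A^12 + 6*A^8 + 15*A^4 + 20 + 15*A^-4 + 6*A^-8 + A^-12.
  A^8 * (d^5) = -A^18 - 5*A^14 - 10*A^10 - 10*A^6 - 5*A^2 - A^-2
  A^6 * (8*d^4) = 8*A^14 + 32*A^10 + 48*A^6 + 32*A^2 + 8*A^-2
  A^4 * (25*d^3 + 3*d^5) = -3*A^14 - 40*A^10 - 105*A^6 - 105*A^2 - 40*A^-2 - 3*A^-6
  A^2 * (40*d^2 + 15*d^4 + d^6) = A^14 + 21*A^10 + 115*A^6 + 190*A^2 + 115*A^-2 + 21*A^-6 + A^-10
  A^0 * (35*d + 30*d^3 + 5*d^5) = -5*A^10 - 55*A^6 - 175*A^2 - 175*A^-2 - 55*A^-6 - 5*A^-10
  A^-2 * (15 + 31*d^2 + 10*d^4) = 10*A^6 + 71*A^2 + 137*A^-2 + 71*A^-6 + 10*A^-10
  A^-4 * (18*d + 10*d^3) = -10*A^2 - 48*A^-2 - 48*A^-6 - 10*A^-10
  A^-6 * (8*d^2) = 8*A^-2 + 16*A^-6 + 8*A^-10
  A^-8 * (d^3) = -A^-2 - 3*A^-6 - 3*A^-10 - A^-14
Summing the groups: <K> = -A^18 + A^14 - 2*A^10 + 3*A^6 - 2*A^2 + 3*A^-2 - A^-6 + A^-10 - A^-14
Normalise by the writhe: (-A^3)^(-w) = (-A^3)^(2) = A^6, so f(A) = A^6 * <K> = -A^24 + A^20 - 2*A^16 + 3*A^12 - 2*A^8 + 3*A^4 - 1 + A^-4 - A^-8.
Substitute A = t^(-1/4), i.e. A^e → t^(-e/4): V(t) = -t^2 + t - 1 + 3*t^-1 - 2*t^-2 + 3*t^-3 - 2*t^-4 + t^-5 - t^-6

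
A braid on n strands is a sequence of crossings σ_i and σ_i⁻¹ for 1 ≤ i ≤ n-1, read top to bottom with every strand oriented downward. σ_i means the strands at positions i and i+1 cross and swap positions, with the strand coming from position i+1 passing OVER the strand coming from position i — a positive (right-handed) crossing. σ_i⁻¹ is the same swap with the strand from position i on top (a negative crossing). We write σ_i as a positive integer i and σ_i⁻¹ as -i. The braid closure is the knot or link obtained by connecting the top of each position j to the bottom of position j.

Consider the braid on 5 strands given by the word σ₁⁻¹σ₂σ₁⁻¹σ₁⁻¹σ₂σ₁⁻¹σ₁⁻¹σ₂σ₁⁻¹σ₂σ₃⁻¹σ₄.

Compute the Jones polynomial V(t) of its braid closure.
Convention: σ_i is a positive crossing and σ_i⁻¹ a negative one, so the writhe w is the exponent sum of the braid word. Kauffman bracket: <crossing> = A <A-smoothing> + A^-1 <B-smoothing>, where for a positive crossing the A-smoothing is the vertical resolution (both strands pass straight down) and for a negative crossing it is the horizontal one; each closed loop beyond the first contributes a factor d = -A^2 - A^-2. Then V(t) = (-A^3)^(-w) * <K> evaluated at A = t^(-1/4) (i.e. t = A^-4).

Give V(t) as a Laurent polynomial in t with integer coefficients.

t^3 - 4*t^2 + 8*t - 11 + 15*t^-1 - 16*t^-2 + 15*t^-3 - 12*t^-4 + 8*t^-5 - 4*t^-6 + t^-7

Derivation:
The presented braid s1^-1 s2 s1^-1 s1^-1 s2 s1^-1 s1^-1 s2 s1^-1 s2 s3^-1 s4 on 5 strands reduces by inverse Markov moves (closure unchanged at each step):
  Destabilize: the word has the form β·s4 where s4 occurs only as the final letter (β ∈ B_4); drop it and the last strand → 4 strands.
  Destabilize: the word has the form β·s3^-1 where s3^-1 occurs only as the final letter (β ∈ B_3); drop it and the last strand → 3 strands.
Reduced to β = s1^-1 s2 s1^-1 s1^-1 s2 s1^-1 s1^-1 s2 s1^-1 s2 on 3 strands, 10 crossings.
Compute on β:
Braid: s1^-1 s2 s1^-1 s1^-1 s2 s1^-1 s1^-1 s2 s1^-1 s2 on 3 strands, 10 crossings.
Writhe w = (#positive) - (#negative) = 4 - 6 = -2.
Computing the Kauffman bracket via state sum. There are 2^10 = 1024 states.
Smooth each crossing (0=||, 1=⌣⌢); contribution A^(Σ sign_k(1-2s_k)) * d^(L-1).
Tabulate the states by total A-exponent and number of loops L (A-exp: L × count):
  A^10: L=7 ×1
  A^8: L=6 ×10
  A^6: L=5 ×45
  A^4: L=4 ×118, L=6 ×2
  A^2: L=3 ×193, L=5 ×17
  A^0: L=2 ×192, L=4 ×59, L=6 ×1
  A^-2: L=1 ×95, L=3 ×108, L=5 ×7
  A^-4: L=2 ×95, L=4 ×25
  A^-6: L=3 ×43, L=5 ×2
  A^-8: L=4 ×10
  A^-10: L=5 ×1
Each group contributes A^e * Σ count * d^(L-1):
Powers of d = -A^2 - A^-2: d^2 = A^4 + 2 + A^-4; d^3 = -A^6 - 3*A^2 - 3*A^-2 - A^-6; d^4 = A^8 + 4*A^4 + 6 + 4*A^-4 + A^-8; d^5 = -A^10 - 5*A^6 - 10*A^2 - 10*A^-2 - 5*A^-6 - A^-10; d^6 = A^12 + 6*A^8 + 15*A^4 + 20 + 15*A^-4 + 6*A^-8 + A^-12.
  A^10 * (d^6) = A^22 + 6*A^18 + 15*A^14 + 20*A^10 + 15*A^6 + 6*A^2 + A^-2
  A^8 * (10*d^5) = -10*A^18 - 50*A^14 - 100*A^10 - 100*A^6 - 50*A^2 - 10*A^-2
  A^6 * (45*d^4) = 45*A^14 + 180*A^10 + 270*A^6 + 180*A^2 + 45*A^-2
  A^4 * (118*d^3 + 2*d^5) = -2*A^14 - 128*A^10 - 374*A^6 - 374*A^2 - 128*A^-2 - 2*A^-6
  A^2 * (193*d^2 + 17*d^4) = 17*A^10 + 261*A^6 + 488*A^2 + 261*A^-2 + 17*A^-6
  A^0 * (192*d + 59*d^3 + d^5) = -A^10 - 64*A^6 - 379*A^2 - 379*A^-2 - 64*A^-6 - A^-10
  A^-2 * (95 + 108*d^2 + 7*d^4) = 7*A^6 + 136*A^2 + 353*A^-2 + 136*A^-6 + 7*A^-10
  A^-4 * (95*d + 25*d^3) = -25*A^2 - 170*A^-2 - 170*A^-6 - 25*A^-10
  A^-6 * (43*d^2 + 2*d^4) = 2*A^2 + 51*A^-2 + 98*A^-6 + 51*A^-10 + 2*A^-14
  A^-8 * (10*d^3) = -10*A^-2 - 30*A^-6 - 30*A^-10 - 10*A^-14
  A^-10 * (d^4) = A^-2 + 4*A^-6 + 6*A^-10 + 4*A^-14 + A^-18
Summing the groups: <K> = A^22 - 4*A^18 + 8*A^14 - 12*A^10 + 15*A^6 - 16*A^2 + 15*A^-2 - 11*A^-6 + 8*A^-10 - 4*A^-14 + A^-18
Normalise by the writhe: (-A^3)^(-w) = (-A^3)^(2) = A^6, so f(A) = A^6 * <K> = A^28 - 4*A^24 + 8*A^20 - 12*A^16 + 15*A^12 - 16*A^8 + 15*A^4 - 11 + 8*A^-4 - 4*A^-8 + A^-12.
Substitute A = t^(-1/4), i.e. A^e → t^(-e/4): V(t) = t^3 - 4*t^2 + 8*t - 11 + 15*t^-1 - 16*t^-2 + 15*t^-3 - 12*t^-4 + 8*t^-5 - 4*t^-6 + t^-7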